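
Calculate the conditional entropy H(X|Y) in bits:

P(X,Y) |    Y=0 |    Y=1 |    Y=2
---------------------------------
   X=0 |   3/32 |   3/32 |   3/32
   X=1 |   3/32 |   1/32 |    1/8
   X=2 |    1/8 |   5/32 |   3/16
1.4911 bits

Using the chain rule: H(X|Y) = H(X,Y) - H(Y)

First, compute H(X,Y) = 3.0582 bits

Marginal P(Y) = (5/16, 9/32, 13/32)
H(Y) = 1.5671 bits

H(X|Y) = H(X,Y) - H(Y) = 3.0582 - 1.5671 = 1.4911 bits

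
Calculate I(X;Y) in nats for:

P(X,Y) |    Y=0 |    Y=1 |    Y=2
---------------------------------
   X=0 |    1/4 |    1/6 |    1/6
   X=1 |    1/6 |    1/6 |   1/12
0.0086 nats

Mutual information: I(X;Y) = H(X) + H(Y) - H(X,Y)

Marginals:
P(X) = (7/12, 5/12), H(X) = 0.6792 nats
P(Y) = (5/12, 1/3, 1/4), H(Y) = 1.0776 nats

Joint entropy: H(X,Y) = 1.7482 nats

I(X;Y) = 0.6792 + 1.0776 - 1.7482 = 0.0086 nats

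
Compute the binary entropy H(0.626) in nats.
0.6611 nats

The binary entropy function is:
H(p) = -p log(p) - (1-p) log(1-p)

H(0.626) = -0.626 × log_e(0.626) - 0.374 × log_e(0.374)
H(0.626) = 0.6611 nats

Note: Binary entropy is maximized at p=0.5 (H=1 bit) and minimized at p=0 or p=1 (H=0).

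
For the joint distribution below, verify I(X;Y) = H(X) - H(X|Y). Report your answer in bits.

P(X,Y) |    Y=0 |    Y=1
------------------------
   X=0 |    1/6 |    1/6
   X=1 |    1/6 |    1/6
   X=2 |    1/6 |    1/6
I(X;Y) = 0.0000 bits

Mutual information has multiple equivalent forms:
- I(X;Y) = H(X) - H(X|Y)
- I(X;Y) = H(Y) - H(Y|X)
- I(X;Y) = H(X) + H(Y) - H(X,Y)

Computing all quantities:
H(X) = 1.5850, H(Y) = 1.0000, H(X,Y) = 2.5850
H(X|Y) = 1.5850, H(Y|X) = 1.0000

Verification:
H(X) - H(X|Y) = 1.5850 - 1.5850 = 0.0000
H(Y) - H(Y|X) = 1.0000 - 1.0000 = 0.0000
H(X) + H(Y) - H(X,Y) = 1.5850 + 1.0000 - 2.5850 = 0.0000

All forms give I(X;Y) = 0.0000 bits. ✓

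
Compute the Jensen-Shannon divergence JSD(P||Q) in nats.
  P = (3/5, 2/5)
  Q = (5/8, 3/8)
0.0003 nats

Jensen-Shannon divergence is:
JSD(P||Q) = 0.5 × D_KL(P||M) + 0.5 × D_KL(Q||M)
where M = 0.5 × (P + Q) is the mixture distribution.

M = 0.5 × (3/5, 2/5) + 0.5 × (5/8, 3/8) = (0.6125, 0.3875)

D_KL(P||M) = 0.0003 nats
D_KL(Q||M) = 0.0003 nats

JSD(P||Q) = 0.5 × 0.0003 + 0.5 × 0.0003 = 0.0003 nats

Unlike KL divergence, JSD is symmetric and bounded: 0 ≤ JSD ≤ log(2).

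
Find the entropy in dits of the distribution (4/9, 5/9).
0.2983 dits

Shannon entropy is H(X) = -Σ p(x) log p(x).

For P = (4/9, 5/9):
H = -4/9 × log_10(4/9) -5/9 × log_10(5/9)
H = 0.2983 dits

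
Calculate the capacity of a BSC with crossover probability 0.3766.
0.0444 bits

For a binary symmetric channel (BSC) with error probability p:
Capacity C = 1 - H(p) bits per symbol

where H(p) = -p log₂(p) - (1-p) log₂(1-p) is the binary entropy function.

H(0.3766) = 0.9556 bits
C = 1 - 0.9556 = 0.0444 bits per symbol

This means we can reliably transmit up to 0.0444 bits of information per channel use.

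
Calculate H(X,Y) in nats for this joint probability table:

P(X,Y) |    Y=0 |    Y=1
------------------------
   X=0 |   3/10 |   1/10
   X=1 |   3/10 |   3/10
1.3138 nats

Joint entropy is H(X,Y) = -Σ_{x,y} p(x,y) log p(x,y).

Summing over all non-zero entries:
H(X,Y) = -[3/10·log_e(3/10) + 1/10·log_e(1/10) + 3/10·log_e(3/10) + 3/10·log_e(3/10)]
H(X,Y) = 1.3138 nats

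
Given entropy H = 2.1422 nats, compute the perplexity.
8.5182

Perplexity is e^H (or exp(H) for natural log).

H = 2.1422 nats
Perplexity = e^2.1422 = 8.5182

Interpretation: The model's uncertainty is equivalent to choosing uniformly among 8.5 options.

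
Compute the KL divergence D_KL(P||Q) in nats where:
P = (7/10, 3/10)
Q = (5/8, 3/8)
0.0124 nats

KL divergence: D_KL(P||Q) = Σ p(x) log(p(x)/q(x))

Computing term by term:
  x=0: 7/10 × log_e[(7/10)/(5/8)] = 7/10 × 0.1133 = 0.0793
  x=1: 3/10 × log_e[(3/10)/(3/8)] = 3/10 × -0.2231 = -0.0669

D_KL(P||Q) = 0.0124 nats

Note: KL divergence is always non-negative and equals 0 iff P = Q.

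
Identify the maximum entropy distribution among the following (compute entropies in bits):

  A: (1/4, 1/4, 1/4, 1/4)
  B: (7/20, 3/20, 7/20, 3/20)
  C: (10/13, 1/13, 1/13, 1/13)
A

For a discrete distribution over n outcomes, entropy is maximized by the uniform distribution.

Computing entropies:
H(A) = 2.0000 bits
H(B) = 1.8813 bits
H(C) = 1.1451 bits

The uniform distribution (where all probabilities equal 1/4) achieves the maximum entropy of log_2(4) = 2.0000 bits.

Distribution A has the highest entropy.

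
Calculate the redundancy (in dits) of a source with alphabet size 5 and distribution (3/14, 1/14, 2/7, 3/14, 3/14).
0.0316 dits

Redundancy measures how far a source is from maximum entropy:
R = H_max - H(X)

Maximum entropy for 5 symbols: H_max = log_10(5) = 0.6990 dits
Actual entropy: H(X) = 0.6674 dits
Redundancy: R = 0.6990 - 0.6674 = 0.0316 dits

This redundancy represents potential for compression: the source could be compressed by 0.0316 dits per symbol.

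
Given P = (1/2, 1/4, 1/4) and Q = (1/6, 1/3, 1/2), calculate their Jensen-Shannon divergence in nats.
0.0678 nats

Jensen-Shannon divergence is:
JSD(P||Q) = 0.5 × D_KL(P||M) + 0.5 × D_KL(Q||M)
where M = 0.5 × (P + Q) is the mixture distribution.

M = 0.5 × (1/2, 1/4, 1/4) + 0.5 × (1/6, 1/3, 1/2) = (1/3, 7/24, 3/8)

D_KL(P||M) = 0.0628 nats
D_KL(Q||M) = 0.0728 nats

JSD(P||Q) = 0.5 × 0.0628 + 0.5 × 0.0728 = 0.0678 nats

Unlike KL divergence, JSD is symmetric and bounded: 0 ≤ JSD ≤ log(2).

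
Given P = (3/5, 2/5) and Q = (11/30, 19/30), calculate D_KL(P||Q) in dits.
0.0485 dits

KL divergence: D_KL(P||Q) = Σ p(x) log(p(x)/q(x))

Computing term by term:
  x=0: 3/5 × log_10[(3/5)/(11/30)] = 3/5 × 0.2139 = 0.1283
  x=1: 2/5 × log_10[(2/5)/(19/30)] = 2/5 × -0.1996 = -0.0798

D_KL(P||Q) = 0.0485 dits

Note: KL divergence is always non-negative and equals 0 iff P = Q.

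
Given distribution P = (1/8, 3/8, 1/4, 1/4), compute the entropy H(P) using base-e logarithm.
1.3209 nats

Shannon entropy is H(X) = -Σ p(x) log p(x).

For P = (1/8, 3/8, 1/4, 1/4):
H = -1/8 × log_e(1/8) -3/8 × log_e(3/8) -1/4 × log_e(1/4) -1/4 × log_e(1/4)
H = 1.3209 nats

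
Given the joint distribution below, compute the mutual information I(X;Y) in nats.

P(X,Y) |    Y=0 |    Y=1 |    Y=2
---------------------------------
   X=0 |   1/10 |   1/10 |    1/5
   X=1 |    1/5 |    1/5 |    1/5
0.0138 nats

Mutual information: I(X;Y) = H(X) + H(Y) - H(X,Y)

Marginals:
P(X) = (2/5, 3/5), H(X) = 0.6730 nats
P(Y) = (3/10, 3/10, 2/5), H(Y) = 1.0889 nats

Joint entropy: H(X,Y) = 1.7481 nats

I(X;Y) = 0.6730 + 1.0889 - 1.7481 = 0.0138 nats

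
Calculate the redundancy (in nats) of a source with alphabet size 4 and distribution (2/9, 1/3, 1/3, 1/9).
0.0755 nats

Redundancy measures how far a source is from maximum entropy:
R = H_max - H(X)

Maximum entropy for 4 symbols: H_max = log_e(4) = 1.3863 nats
Actual entropy: H(X) = 1.3108 nats
Redundancy: R = 1.3863 - 1.3108 = 0.0755 nats

This redundancy represents potential for compression: the source could be compressed by 0.0755 nats per symbol.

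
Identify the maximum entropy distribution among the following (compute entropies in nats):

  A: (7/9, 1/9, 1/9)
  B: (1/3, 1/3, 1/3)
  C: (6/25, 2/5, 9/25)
B

For a discrete distribution over n outcomes, entropy is maximized by the uniform distribution.

Computing entropies:
H(A) = 0.6837 nats
H(B) = 1.0986 nats
H(C) = 1.0768 nats

The uniform distribution (where all probabilities equal 1/3) achieves the maximum entropy of log_e(3) = 1.0986 nats.

Distribution B has the highest entropy.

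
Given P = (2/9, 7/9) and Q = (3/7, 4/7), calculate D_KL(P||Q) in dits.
0.0408 dits

KL divergence: D_KL(P||Q) = Σ p(x) log(p(x)/q(x))

Computing term by term:
  x=0: 2/9 × log_10[(2/9)/(3/7)] = 2/9 × -0.2852 = -0.0634
  x=1: 7/9 × log_10[(7/9)/(4/7)] = 7/9 × 0.1339 = 0.1041

D_KL(P||Q) = 0.0408 dits

Note: KL divergence is always non-negative and equals 0 iff P = Q.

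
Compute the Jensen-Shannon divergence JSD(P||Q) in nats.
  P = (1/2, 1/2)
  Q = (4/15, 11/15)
0.0291 nats

Jensen-Shannon divergence is:
JSD(P||Q) = 0.5 × D_KL(P||M) + 0.5 × D_KL(Q||M)
where M = 0.5 × (P + Q) is the mixture distribution.

M = 0.5 × (1/2, 1/2) + 0.5 × (4/15, 11/15) = (0.383333, 0.616667)

D_KL(P||M) = 0.0280 nats
D_KL(Q||M) = 0.0303 nats

JSD(P||Q) = 0.5 × 0.0280 + 0.5 × 0.0303 = 0.0291 nats

Unlike KL divergence, JSD is symmetric and bounded: 0 ≤ JSD ≤ log(2).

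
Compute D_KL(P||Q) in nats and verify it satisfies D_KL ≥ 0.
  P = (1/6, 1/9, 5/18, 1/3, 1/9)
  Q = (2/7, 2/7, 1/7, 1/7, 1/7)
0.2445 nats

KL divergence satisfies the Gibbs inequality: D_KL(P||Q) ≥ 0 for all distributions P, Q.

D_KL(P||Q) = Σ p(x) log(p(x)/q(x))
Term by term:
  x=0: 1/6 × log_e[(1/6)/(2/7)] = -0.0898
  x=1: 1/9 × log_e[(1/9)/(2/7)] = -0.1049
  x=2: 5/18 × log_e[(5/18)/(1/7)] = 0.1847
  x=3: 1/3 × log_e[(1/3)/(1/7)] = 0.2824
  x=4: 1/9 × log_e[(1/9)/(1/7)] = -0.0279
D_KL(P||Q) = 0.2445 nats

D_KL(P||Q) = 0.2445 ≥ 0 ✓

This non-negativity is a fundamental property: relative entropy cannot be negative because it measures how different Q is from P.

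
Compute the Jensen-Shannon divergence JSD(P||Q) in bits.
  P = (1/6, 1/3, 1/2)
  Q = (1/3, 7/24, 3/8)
0.0279 bits

Jensen-Shannon divergence is:
JSD(P||Q) = 0.5 × D_KL(P||M) + 0.5 × D_KL(Q||M)
where M = 0.5 × (P + Q) is the mixture distribution.

M = 0.5 × (1/6, 1/3, 1/2) + 0.5 × (1/3, 7/24, 3/8) = (1/4, 5/16, 7/16)

D_KL(P||M) = 0.0299 bits
D_KL(Q||M) = 0.0259 bits

JSD(P||Q) = 0.5 × 0.0299 + 0.5 × 0.0259 = 0.0279 bits

Unlike KL divergence, JSD is symmetric and bounded: 0 ≤ JSD ≤ log(2).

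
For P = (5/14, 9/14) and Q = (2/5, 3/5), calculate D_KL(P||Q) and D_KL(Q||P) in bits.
D_KL(P||Q) = 0.0056, D_KL(Q||P) = 0.0057

KL divergence is not symmetric: D_KL(P||Q) ≠ D_KL(Q||P) in general.

D_KL(P||Q) = 0.0056 bits
D_KL(Q||P) = 0.0057 bits

No, they are not equal!

This asymmetry is why KL divergence is not a true distance metric.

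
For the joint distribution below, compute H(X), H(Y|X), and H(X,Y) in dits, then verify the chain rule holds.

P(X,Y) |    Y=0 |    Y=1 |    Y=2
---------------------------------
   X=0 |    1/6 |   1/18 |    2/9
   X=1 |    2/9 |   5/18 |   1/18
H(X,Y) = 0.7140, H(X) = 0.2983, H(Y|X) = 0.4157 (all in dits)

Chain rule: H(X,Y) = H(X) + H(Y|X)

Left side — joint entropy directly:
H(X,Y) = -Σ p(x,y) log p(x,y) = 0.7140 dits

Right side — compute H(Y|X) from the conditional distributions:
P(X) = (4/9, 5/9), so H(X) = 0.2983 dits
H(Y|X) = Σ_x P(X=x) · H(Y|X=x):
  P(Y|X=0) = (3/8, 1/8, 1/2), H(Y|X=0) = 0.4231, weight P(X=0) = 4/9
  P(Y|X=1) = (2/5, 1/2, 1/10), H(Y|X=1) = 0.4097, weight P(X=1) = 5/9
H(Y|X) = 0.4157 dits

H(X) + H(Y|X) = 0.2983 + 0.4157 = 0.7140 dits

Both sides equal 0.7140 dits. ✓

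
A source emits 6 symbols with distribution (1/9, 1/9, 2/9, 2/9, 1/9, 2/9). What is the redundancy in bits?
0.0817 bits

Redundancy measures how far a source is from maximum entropy:
R = H_max - H(X)

Maximum entropy for 6 symbols: H_max = log_2(6) = 2.5850 bits
Actual entropy: H(X) = 2.5033 bits
Redundancy: R = 2.5850 - 2.5033 = 0.0817 bits

This redundancy represents potential for compression: the source could be compressed by 0.0817 bits per symbol.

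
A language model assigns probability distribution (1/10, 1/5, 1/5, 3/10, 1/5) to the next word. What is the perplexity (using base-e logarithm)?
4.7451

Perplexity is e^H (or exp(H) for natural log).

First, H = -Σ p log p = 1.5571 nats
Perplexity = e^1.5571 = 4.7451

Interpretation: The model's uncertainty is equivalent to choosing uniformly among 4.7 options.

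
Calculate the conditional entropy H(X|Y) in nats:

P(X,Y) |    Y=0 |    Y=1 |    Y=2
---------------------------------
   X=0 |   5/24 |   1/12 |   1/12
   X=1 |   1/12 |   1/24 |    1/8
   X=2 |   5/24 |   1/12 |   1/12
1.0486 nats

Using the chain rule: H(X|Y) = H(X,Y) - H(Y)

First, compute H(X,Y) = 2.0813 nats

Marginal P(Y) = (1/2, 5/24, 7/24)
H(Y) = 1.0327 nats

H(X|Y) = H(X,Y) - H(Y) = 2.0813 - 1.0327 = 1.0486 nats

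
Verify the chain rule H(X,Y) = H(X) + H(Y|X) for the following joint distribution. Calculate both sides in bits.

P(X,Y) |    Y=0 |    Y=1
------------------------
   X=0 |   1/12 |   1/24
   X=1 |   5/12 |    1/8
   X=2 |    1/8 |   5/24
H(X,Y) = 2.2375, H(X) = 1.3824, H(Y|X) = 0.8551 (all in bits)

Chain rule: H(X,Y) = H(X) + H(Y|X)

Left side — joint entropy directly:
H(X,Y) = -Σ p(x,y) log p(x,y) = 2.2375 bits

Right side — compute H(Y|X) from the conditional distributions:
P(X) = (1/8, 13/24, 1/3), so H(X) = 1.3824 bits
H(Y|X) = Σ_x P(X=x) · H(Y|X=x):
  P(Y|X=0) = (2/3, 1/3), H(Y|X=0) = 0.9183, weight P(X=0) = 1/8
  P(Y|X=1) = (10/13, 3/13), H(Y|X=1) = 0.7793, weight P(X=1) = 13/24
  P(Y|X=2) = (3/8, 5/8), H(Y|X=2) = 0.9544, weight P(X=2) = 1/3
H(Y|X) = 0.8551 bits

H(X) + H(Y|X) = 1.3824 + 0.8551 = 2.2375 bits

Both sides equal 2.2375 bits. ✓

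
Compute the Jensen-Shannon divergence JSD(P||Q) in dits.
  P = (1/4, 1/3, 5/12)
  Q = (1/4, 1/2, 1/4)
0.0082 dits

Jensen-Shannon divergence is:
JSD(P||Q) = 0.5 × D_KL(P||M) + 0.5 × D_KL(Q||M)
where M = 0.5 × (P + Q) is the mixture distribution.

M = 0.5 × (1/4, 1/3, 5/12) + 0.5 × (1/4, 1/2, 1/4) = (1/4, 5/12, 1/3)

D_KL(P||M) = 0.0081 dits
D_KL(Q||M) = 0.0084 dits

JSD(P||Q) = 0.5 × 0.0081 + 0.5 × 0.0084 = 0.0082 dits

Unlike KL divergence, JSD is symmetric and bounded: 0 ≤ JSD ≤ log(2).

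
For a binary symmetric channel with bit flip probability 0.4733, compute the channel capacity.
0.0021 bits

For a binary symmetric channel (BSC) with error probability p:
Capacity C = 1 - H(p) bits per symbol

where H(p) = -p log₂(p) - (1-p) log₂(1-p) is the binary entropy function.

H(0.4733) = 0.9979 bits
C = 1 - 0.9979 = 0.0021 bits per symbol

This means we can reliably transmit up to 0.0021 bits of information per channel use.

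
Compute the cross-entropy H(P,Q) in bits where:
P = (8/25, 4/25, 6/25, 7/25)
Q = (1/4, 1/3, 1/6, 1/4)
2.0740 bits

Cross-entropy: H(P,Q) = -Σ p(x) log q(x)

Alternatively: H(P,Q) = H(P) + D_KL(P||Q)
H(P) = 1.9574 bits
D_KL(P||Q) = 0.1166 bits

H(P,Q) = 1.9574 + 0.1166 = 2.0740 bits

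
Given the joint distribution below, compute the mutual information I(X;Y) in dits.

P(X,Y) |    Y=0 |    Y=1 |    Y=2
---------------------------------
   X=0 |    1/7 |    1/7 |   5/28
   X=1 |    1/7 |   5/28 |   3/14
0.0005 dits

Mutual information: I(X;Y) = H(X) + H(Y) - H(X,Y)

Marginals:
P(X) = (13/28, 15/28), H(X) = 0.2999 dits
P(Y) = (2/7, 9/28, 11/28), H(Y) = 0.4733 dits

Joint entropy: H(X,Y) = 0.7728 dits

I(X;Y) = 0.2999 + 0.4733 - 0.7728 = 0.0005 dits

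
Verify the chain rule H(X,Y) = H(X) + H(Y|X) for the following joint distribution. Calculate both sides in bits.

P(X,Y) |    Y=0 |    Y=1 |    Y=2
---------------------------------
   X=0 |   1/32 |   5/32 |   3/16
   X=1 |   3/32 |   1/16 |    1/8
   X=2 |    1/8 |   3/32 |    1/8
H(X,Y) = 3.0428, H(X) = 1.5749, H(Y|X) = 1.4679 (all in bits)

Chain rule: H(X,Y) = H(X) + H(Y|X)

Left side — joint entropy directly:
H(X,Y) = -Σ p(x,y) log p(x,y) = 3.0428 bits

Right side — compute H(Y|X) from the conditional distributions:
P(X) = (3/8, 9/32, 11/32), so H(X) = 1.5749 bits
H(Y|X) = Σ_x P(X=x) · H(Y|X=x):
  P(Y|X=0) = (1/12, 5/12, 1/2), H(Y|X=0) = 1.3250, weight P(X=0) = 3/8
  P(Y|X=1) = (1/3, 2/9, 4/9), H(Y|X=1) = 1.5305, weight P(X=1) = 9/32
  P(Y|X=2) = (4/11, 3/11, 4/11), H(Y|X=2) = 1.5726, weight P(X=2) = 11/32
H(Y|X) = 1.4679 bits

H(X) + H(Y|X) = 1.5749 + 1.4679 = 3.0428 bits

Both sides equal 3.0428 bits. ✓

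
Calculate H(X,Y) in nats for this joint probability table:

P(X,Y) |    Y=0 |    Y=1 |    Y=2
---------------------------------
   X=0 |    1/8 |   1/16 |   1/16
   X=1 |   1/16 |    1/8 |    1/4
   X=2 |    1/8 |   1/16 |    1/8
2.0794 nats

Joint entropy is H(X,Y) = -Σ_{x,y} p(x,y) log p(x,y).

Summing over all non-zero entries:
H(X,Y) = -[1/8·log_e(1/8) + 1/16·log_e(1/16) + 1/16·log_e(1/16) + 1/16·log_e(1/16) + 1/8·log_e(1/8) + 1/4·log_e(1/4) + 1/8·log_e(1/8) + 1/16·log_e(1/16) + 1/8·log_e(1/8)]
H(X,Y) = 2.0794 nats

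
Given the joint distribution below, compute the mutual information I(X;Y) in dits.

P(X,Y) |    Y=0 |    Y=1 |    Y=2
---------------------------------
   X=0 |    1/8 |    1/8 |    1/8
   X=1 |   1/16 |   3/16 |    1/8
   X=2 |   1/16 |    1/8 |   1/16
0.0089 dits

Mutual information: I(X;Y) = H(X) + H(Y) - H(X,Y)

Marginals:
P(X) = (3/8, 3/8, 1/4), H(X) = 0.4700 dits
P(Y) = (1/4, 7/16, 5/16), H(Y) = 0.4654 dits

Joint entropy: H(X,Y) = 0.9265 dits

I(X;Y) = 0.4700 + 0.4654 - 0.9265 = 0.0089 dits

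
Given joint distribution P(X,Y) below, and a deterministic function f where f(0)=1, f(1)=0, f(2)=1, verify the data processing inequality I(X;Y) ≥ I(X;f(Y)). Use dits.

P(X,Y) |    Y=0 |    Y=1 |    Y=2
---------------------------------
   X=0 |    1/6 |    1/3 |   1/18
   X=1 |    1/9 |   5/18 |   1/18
I(X;Y) = 0.0008, I(X;f(Y)) = 0.0001, inequality holds: 0.0008 ≥ 0.0001

Data Processing Inequality: For any Markov chain X → Y → Z, we have I(X;Y) ≥ I(X;Z).

Here Z = f(Y) is a deterministic function of Y, forming X → Y → Z.

Original I(X;Y) = 0.0008 dits

After applying f:
P(X,Z) where Z=f(Y):
- P(X,Z=0) = P(X,Y=1)
- P(X,Z=1) = P(X,Y=0) + P(X,Y=2)

I(X;Z) = I(X;f(Y)) = 0.0001 dits

Verification: 0.0008 ≥ 0.0001 ✓

Information cannot be created by processing; the function f can only lose information about X.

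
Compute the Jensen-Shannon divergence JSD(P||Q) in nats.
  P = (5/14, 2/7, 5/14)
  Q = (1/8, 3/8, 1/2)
0.0381 nats

Jensen-Shannon divergence is:
JSD(P||Q) = 0.5 × D_KL(P||M) + 0.5 × D_KL(Q||M)
where M = 0.5 × (P + Q) is the mixture distribution.

M = 0.5 × (5/14, 2/7, 5/14) + 0.5 × (1/8, 3/8, 1/2) = (0.241071, 0.330357, 3/7)

D_KL(P||M) = 0.0338 nats
D_KL(Q||M) = 0.0425 nats

JSD(P||Q) = 0.5 × 0.0338 + 0.5 × 0.0425 = 0.0381 nats

Unlike KL divergence, JSD is symmetric and bounded: 0 ≤ JSD ≤ log(2).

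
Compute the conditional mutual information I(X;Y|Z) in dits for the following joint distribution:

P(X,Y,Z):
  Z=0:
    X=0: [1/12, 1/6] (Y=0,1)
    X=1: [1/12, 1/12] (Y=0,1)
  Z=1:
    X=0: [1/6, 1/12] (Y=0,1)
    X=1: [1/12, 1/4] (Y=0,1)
0.0250 dits

Conditional mutual information: I(X;Y|Z) = H(X|Z) + H(Y|Z) - H(X,Y|Z)

H(Z) = 0.2950
H(X,Z) = 0.5898 → H(X|Z) = 0.2948
H(Y,Z) = 0.5898 → H(Y|Z) = 0.2948
H(X,Y,Z) = 0.8596 → H(X,Y|Z) = 0.5646

I(X;Y|Z) = 0.2948 + 0.2948 - 0.5646 = 0.0250 dits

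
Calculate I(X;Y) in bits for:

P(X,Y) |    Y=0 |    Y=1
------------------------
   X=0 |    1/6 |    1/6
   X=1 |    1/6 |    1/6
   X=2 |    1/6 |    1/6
0.0000 bits

Mutual information: I(X;Y) = H(X) + H(Y) - H(X,Y)

Marginals:
P(X) = (1/3, 1/3, 1/3), H(X) = 1.5850 bits
P(Y) = (1/2, 1/2), H(Y) = 1.0000 bits

Joint entropy: H(X,Y) = 2.5850 bits

I(X;Y) = 1.5850 + 1.0000 - 2.5850 = 0.0000 bits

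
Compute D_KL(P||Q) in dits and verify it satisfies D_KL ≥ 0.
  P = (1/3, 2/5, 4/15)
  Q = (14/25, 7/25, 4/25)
0.0460 dits

KL divergence satisfies the Gibbs inequality: D_KL(P||Q) ≥ 0 for all distributions P, Q.

D_KL(P||Q) = Σ p(x) log(p(x)/q(x))
Term by term:
  x=0: 1/3 × log_10[(1/3)/(14/25)] = -0.0751
  x=1: 2/5 × log_10[(2/5)/(7/25)] = 0.0620
  x=2: 4/15 × log_10[(4/15)/(4/25)] = 0.0592
D_KL(P||Q) = 0.0460 dits

D_KL(P||Q) = 0.0460 ≥ 0 ✓

This non-negativity is a fundamental property: relative entropy cannot be negative because it measures how different Q is from P.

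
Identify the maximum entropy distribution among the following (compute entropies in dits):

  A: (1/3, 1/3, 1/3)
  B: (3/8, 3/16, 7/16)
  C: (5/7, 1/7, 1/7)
A

For a discrete distribution over n outcomes, entropy is maximized by the uniform distribution.

Computing entropies:
H(A) = 0.4771 dits
H(B) = 0.4531 dits
H(C) = 0.3458 dits

The uniform distribution (where all probabilities equal 1/3) achieves the maximum entropy of log_10(3) = 0.4771 dits.

Distribution A has the highest entropy.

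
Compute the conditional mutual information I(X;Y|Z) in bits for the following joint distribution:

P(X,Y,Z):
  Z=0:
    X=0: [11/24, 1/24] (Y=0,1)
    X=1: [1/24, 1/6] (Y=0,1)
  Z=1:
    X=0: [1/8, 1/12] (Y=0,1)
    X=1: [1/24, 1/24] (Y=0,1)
0.2635 bits

Conditional mutual information: I(X;Y|Z) = H(X|Z) + H(Y|Z) - H(X,Y|Z)

H(Z) = 0.8709
H(X,Z) = 1.7417 → H(X|Z) = 0.8708
H(Y,Z) = 1.7773 → H(Y|Z) = 0.9064
H(X,Y,Z) = 2.3846 → H(X,Y|Z) = 1.5137

I(X;Y|Z) = 0.8708 + 0.9064 - 1.5137 = 0.2635 bits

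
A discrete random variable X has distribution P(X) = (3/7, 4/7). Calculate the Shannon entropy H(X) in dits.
0.2966 dits

Shannon entropy is H(X) = -Σ p(x) log p(x).

For P = (3/7, 4/7):
H = -3/7 × log_10(3/7) -4/7 × log_10(4/7)
H = 0.2966 dits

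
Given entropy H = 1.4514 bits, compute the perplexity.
2.7347

Perplexity is 2^H (or exp(H) for natural log).

H = 1.4514 bits
Perplexity = 2^1.4514 = 2.7347

Interpretation: The model's uncertainty is equivalent to choosing uniformly among 2.7 options.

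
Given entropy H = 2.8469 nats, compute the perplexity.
17.2343

Perplexity is e^H (or exp(H) for natural log).

H = 2.8469 nats
Perplexity = e^2.8469 = 17.2343

Interpretation: The model's uncertainty is equivalent to choosing uniformly among 17.2 options.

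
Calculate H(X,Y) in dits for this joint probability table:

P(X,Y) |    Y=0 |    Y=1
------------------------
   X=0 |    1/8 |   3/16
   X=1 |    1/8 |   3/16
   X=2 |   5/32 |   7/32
0.7687 dits

Joint entropy is H(X,Y) = -Σ_{x,y} p(x,y) log p(x,y).

Summing over all non-zero entries:
H(X,Y) = -[1/8·log_10(1/8) + 3/16·log_10(3/16) + 1/8·log_10(1/8) + 3/16·log_10(3/16) + 5/32·log_10(5/32) + 7/32·log_10(7/32)]
H(X,Y) = 0.7687 dits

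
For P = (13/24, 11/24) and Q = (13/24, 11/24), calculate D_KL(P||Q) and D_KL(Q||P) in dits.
D_KL(P||Q) = 0.0000, D_KL(Q||P) = 0.0000

KL divergence is not symmetric: D_KL(P||Q) ≠ D_KL(Q||P) in general.

D_KL(P||Q) = 0.0000 dits
D_KL(Q||P) = 0.0000 dits

In this case they happen to be equal (to 4 decimal places).

This asymmetry is why KL divergence is not a true distance metric.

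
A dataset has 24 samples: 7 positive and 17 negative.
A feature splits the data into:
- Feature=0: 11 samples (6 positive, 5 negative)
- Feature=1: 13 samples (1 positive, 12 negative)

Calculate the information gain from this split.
0.2033 bits

Information Gain = H(Y) - H(Y|Feature)

Before split:
P(positive) = 7/24 = 0.2917
H(Y) = 0.8709 bits

After split:
Feature=0: H = 0.9940 bits (weight = 11/24)
Feature=1: H = 0.3912 bits (weight = 13/24)
H(Y|Feature) = (11/24)×0.9940 + (13/24)×0.3912 = 0.6675 bits

Information Gain = 0.8709 - 0.6675 = 0.2033 bits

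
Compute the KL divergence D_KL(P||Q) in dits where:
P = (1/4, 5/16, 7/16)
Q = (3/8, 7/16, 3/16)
0.0713 dits

KL divergence: D_KL(P||Q) = Σ p(x) log(p(x)/q(x))

Computing term by term:
  x=0: 1/4 × log_10[(1/4)/(3/8)] = 1/4 × -0.1761 = -0.0440
  x=1: 5/16 × log_10[(5/16)/(7/16)] = 5/16 × -0.1461 = -0.0457
  x=2: 7/16 × log_10[(7/16)/(3/16)] = 7/16 × 0.3680 = 0.1610

D_KL(P||Q) = 0.0713 dits

Note: KL divergence is always non-negative and equals 0 iff P = Q.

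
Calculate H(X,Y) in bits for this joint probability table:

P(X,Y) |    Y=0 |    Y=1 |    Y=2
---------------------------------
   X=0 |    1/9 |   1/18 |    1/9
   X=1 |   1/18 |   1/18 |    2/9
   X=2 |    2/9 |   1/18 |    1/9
2.9477 bits

Joint entropy is H(X,Y) = -Σ_{x,y} p(x,y) log p(x,y).

Summing over all non-zero entries:
H(X,Y) = -[1/9·log_2(1/9) + 1/18·log_2(1/18) + 1/9·log_2(1/9) + 1/18·log_2(1/18) + 1/18·log_2(1/18) + 2/9·log_2(2/9) + 2/9·log_2(2/9) + 1/18·log_2(1/18) + 1/9·log_2(1/9)]
H(X,Y) = 2.9477 bits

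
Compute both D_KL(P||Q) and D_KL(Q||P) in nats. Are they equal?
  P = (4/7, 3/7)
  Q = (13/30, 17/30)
D_KL(P||Q) = 0.0384, D_KL(Q||P) = 0.0384

KL divergence is not symmetric: D_KL(P||Q) ≠ D_KL(Q||P) in general.

D_KL(P||Q) = 0.0384 nats
D_KL(Q||P) = 0.0384 nats

In this case they happen to be equal (to 4 decimal places).

This asymmetry is why KL divergence is not a true distance metric.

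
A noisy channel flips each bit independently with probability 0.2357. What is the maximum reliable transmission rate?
0.2122 bits

For a binary symmetric channel (BSC) with error probability p:
Capacity C = 1 - H(p) bits per symbol

where H(p) = -p log₂(p) - (1-p) log₂(1-p) is the binary entropy function.

H(0.2357) = 0.7878 bits
C = 1 - 0.7878 = 0.2122 bits per symbol

This means we can reliably transmit up to 0.2122 bits of information per channel use.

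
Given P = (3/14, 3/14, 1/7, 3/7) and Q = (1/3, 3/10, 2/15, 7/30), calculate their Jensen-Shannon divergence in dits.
0.0108 dits

Jensen-Shannon divergence is:
JSD(P||Q) = 0.5 × D_KL(P||M) + 0.5 × D_KL(Q||M)
where M = 0.5 × (P + Q) is the mixture distribution.

M = 0.5 × (3/14, 3/14, 1/7, 3/7) + 0.5 × (1/3, 3/10, 2/15, 7/30) = (0.27381, 9/35, 0.138095, 0.330952)

D_KL(P||M) = 0.0104 dits
D_KL(Q||M) = 0.0111 dits

JSD(P||Q) = 0.5 × 0.0104 + 0.5 × 0.0111 = 0.0108 dits

Unlike KL divergence, JSD is symmetric and bounded: 0 ≤ JSD ≤ log(2).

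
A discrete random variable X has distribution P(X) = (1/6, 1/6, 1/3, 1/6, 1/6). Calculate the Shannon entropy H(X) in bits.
2.2516 bits

Shannon entropy is H(X) = -Σ p(x) log p(x).

For P = (1/6, 1/6, 1/3, 1/6, 1/6):
H = -1/6 × log_2(1/6) -1/6 × log_2(1/6) -1/3 × log_2(1/3) -1/6 × log_2(1/6) -1/6 × log_2(1/6)
H = 2.2516 bits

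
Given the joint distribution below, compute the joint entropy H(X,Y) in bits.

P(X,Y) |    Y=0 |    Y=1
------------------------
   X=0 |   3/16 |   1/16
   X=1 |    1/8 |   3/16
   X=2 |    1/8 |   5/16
2.4300 bits

Joint entropy is H(X,Y) = -Σ_{x,y} p(x,y) log p(x,y).

Summing over all non-zero entries:
H(X,Y) = -[3/16·log_2(3/16) + 1/16·log_2(1/16) + 1/8·log_2(1/8) + 3/16·log_2(3/16) + 1/8·log_2(1/8) + 5/16·log_2(5/16)]
H(X,Y) = 2.4300 bits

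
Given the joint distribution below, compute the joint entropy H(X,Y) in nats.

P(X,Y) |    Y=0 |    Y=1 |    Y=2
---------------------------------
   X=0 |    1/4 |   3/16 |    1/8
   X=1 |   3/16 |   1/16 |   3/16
1.7214 nats

Joint entropy is H(X,Y) = -Σ_{x,y} p(x,y) log p(x,y).

Summing over all non-zero entries:
H(X,Y) = -[1/4·log_e(1/4) + 3/16·log_e(3/16) + 1/8·log_e(1/8) + 3/16·log_e(3/16) + 1/16·log_e(1/16) + 3/16·log_e(3/16)]
H(X,Y) = 1.7214 nats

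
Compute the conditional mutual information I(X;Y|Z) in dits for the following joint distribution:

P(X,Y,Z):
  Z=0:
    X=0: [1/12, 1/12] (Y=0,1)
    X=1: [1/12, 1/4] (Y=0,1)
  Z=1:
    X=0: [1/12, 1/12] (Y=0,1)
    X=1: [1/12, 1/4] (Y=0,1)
0.0133 dits

Conditional mutual information: I(X;Y|Z) = H(X|Z) + H(Y|Z) - H(X,Y|Z)

H(Z) = 0.3010
H(X,Z) = 0.5775 → H(X|Z) = 0.2764
H(Y,Z) = 0.5775 → H(Y|Z) = 0.2764
H(X,Y,Z) = 0.8406 → H(X,Y|Z) = 0.5396

I(X;Y|Z) = 0.2764 + 0.2764 - 0.5396 = 0.0133 dits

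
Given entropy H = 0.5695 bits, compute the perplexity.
1.4840

Perplexity is 2^H (or exp(H) for natural log).

H = 0.5695 bits
Perplexity = 2^0.5695 = 1.4840

Interpretation: The model's uncertainty is equivalent to choosing uniformly among 1.5 options.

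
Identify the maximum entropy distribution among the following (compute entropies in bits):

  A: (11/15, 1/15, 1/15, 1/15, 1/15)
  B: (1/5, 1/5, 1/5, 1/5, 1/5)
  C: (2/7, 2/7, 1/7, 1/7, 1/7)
B

For a discrete distribution over n outcomes, entropy is maximized by the uniform distribution.

Computing entropies:
H(A) = 1.3700 bits
H(B) = 2.3219 bits
H(C) = 2.2359 bits

The uniform distribution (where all probabilities equal 1/5) achieves the maximum entropy of log_2(5) = 2.3219 bits.

Distribution B has the highest entropy.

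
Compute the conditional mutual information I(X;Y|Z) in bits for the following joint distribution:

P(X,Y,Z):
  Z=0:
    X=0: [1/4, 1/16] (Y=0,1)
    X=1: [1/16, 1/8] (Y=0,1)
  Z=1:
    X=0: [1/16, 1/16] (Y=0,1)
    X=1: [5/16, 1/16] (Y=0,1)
0.1163 bits

Conditional mutual information: I(X;Y|Z) = H(X|Z) + H(Y|Z) - H(X,Y|Z)

H(Z) = 1.0000
H(X,Z) = 1.8829 → H(X|Z) = 0.8829
H(Y,Z) = 1.8829 → H(Y|Z) = 0.8829
H(X,Y,Z) = 2.6494 → H(X,Y|Z) = 1.6494

I(X;Y|Z) = 0.8829 + 0.8829 - 1.6494 = 0.1163 bits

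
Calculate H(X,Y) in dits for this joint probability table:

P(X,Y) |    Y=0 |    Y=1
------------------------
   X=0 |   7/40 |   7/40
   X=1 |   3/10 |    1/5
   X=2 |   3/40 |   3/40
0.7303 dits

Joint entropy is H(X,Y) = -Σ_{x,y} p(x,y) log p(x,y).

Summing over all non-zero entries:
H(X,Y) = -[7/40·log_10(7/40) + 7/40·log_10(7/40) + 3/10·log_10(3/10) + 1/5·log_10(1/5) + 3/40·log_10(3/40) + 3/40·log_10(3/40)]
H(X,Y) = 0.7303 dits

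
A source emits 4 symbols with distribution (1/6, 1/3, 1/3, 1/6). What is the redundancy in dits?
0.0246 dits

Redundancy measures how far a source is from maximum entropy:
R = H_max - H(X)

Maximum entropy for 4 symbols: H_max = log_10(4) = 0.6021 dits
Actual entropy: H(X) = 0.5775 dits
Redundancy: R = 0.6021 - 0.5775 = 0.0246 dits

This redundancy represents potential for compression: the source could be compressed by 0.0246 dits per symbol.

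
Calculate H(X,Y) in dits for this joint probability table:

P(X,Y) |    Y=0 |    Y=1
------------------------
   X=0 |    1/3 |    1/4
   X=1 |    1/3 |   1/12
0.5585 dits

Joint entropy is H(X,Y) = -Σ_{x,y} p(x,y) log p(x,y).

Summing over all non-zero entries:
H(X,Y) = -[1/3·log_10(1/3) + 1/4·log_10(1/4) + 1/3·log_10(1/3) + 1/12·log_10(1/12)]
H(X,Y) = 0.5585 dits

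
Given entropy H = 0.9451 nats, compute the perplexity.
2.5731

Perplexity is e^H (or exp(H) for natural log).

H = 0.9451 nats
Perplexity = e^0.9451 = 2.5731

Interpretation: The model's uncertainty is equivalent to choosing uniformly among 2.6 options.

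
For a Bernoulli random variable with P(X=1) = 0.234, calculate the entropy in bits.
0.7849 bits

The binary entropy function is:
H(p) = -p log(p) - (1-p) log(1-p)

H(0.234) = -0.234 × log_2(0.234) - 0.766 × log_2(0.766)
H(0.234) = 0.7849 bits

Note: Binary entropy is maximized at p=0.5 (H=1 bit) and minimized at p=0 or p=1 (H=0).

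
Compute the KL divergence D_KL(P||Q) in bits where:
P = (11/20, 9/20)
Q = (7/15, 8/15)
0.0201 bits

KL divergence: D_KL(P||Q) = Σ p(x) log(p(x)/q(x))

Computing term by term:
  x=0: 11/20 × log_2[(11/20)/(7/15)] = 11/20 × 0.2370 = 0.1304
  x=1: 9/20 × log_2[(9/20)/(8/15)] = 9/20 × -0.2451 = -0.1103

D_KL(P||Q) = 0.0201 bits

Note: KL divergence is always non-negative and equals 0 iff P = Q.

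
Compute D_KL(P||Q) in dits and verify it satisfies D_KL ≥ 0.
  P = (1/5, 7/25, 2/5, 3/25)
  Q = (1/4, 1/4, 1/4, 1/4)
0.0378 dits

KL divergence satisfies the Gibbs inequality: D_KL(P||Q) ≥ 0 for all distributions P, Q.

D_KL(P||Q) = Σ p(x) log(p(x)/q(x))
Term by term:
  x=0: 1/5 × log_10[(1/5)/(1/4)] = -0.0194
  x=1: 7/25 × log_10[(7/25)/(1/4)] = 0.0138
  x=2: 2/5 × log_10[(2/5)/(1/4)] = 0.0816
  x=3: 3/25 × log_10[(3/25)/(1/4)] = -0.0383
D_KL(P||Q) = 0.0378 dits

D_KL(P||Q) = 0.0378 ≥ 0 ✓

This non-negativity is a fundamental property: relative entropy cannot be negative because it measures how different Q is from P.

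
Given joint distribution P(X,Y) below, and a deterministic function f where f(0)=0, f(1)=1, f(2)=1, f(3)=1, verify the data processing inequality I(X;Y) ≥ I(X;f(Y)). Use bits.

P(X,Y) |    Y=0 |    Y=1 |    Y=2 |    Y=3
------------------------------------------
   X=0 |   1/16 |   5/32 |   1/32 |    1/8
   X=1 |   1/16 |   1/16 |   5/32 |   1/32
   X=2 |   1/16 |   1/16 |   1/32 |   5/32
I(X;Y) = 0.2019, I(X;f(Y)) = 0.0012, inequality holds: 0.2019 ≥ 0.0012

Data Processing Inequality: For any Markov chain X → Y → Z, we have I(X;Y) ≥ I(X;Z).

Here Z = f(Y) is a deterministic function of Y, forming X → Y → Z.

Original I(X;Y) = 0.2019 bits

After applying f:
P(X,Z) where Z=f(Y):
- P(X,Z=0) = P(X,Y=0)
- P(X,Z=1) = P(X,Y=1) + P(X,Y=2) + P(X,Y=3)

I(X;Z) = I(X;f(Y)) = 0.0012 bits

Verification: 0.2019 ≥ 0.0012 ✓

Information cannot be created by processing; the function f can only lose information about X.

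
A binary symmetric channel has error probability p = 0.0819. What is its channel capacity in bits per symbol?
0.5912 bits

For a binary symmetric channel (BSC) with error probability p:
Capacity C = 1 - H(p) bits per symbol

where H(p) = -p log₂(p) - (1-p) log₂(1-p) is the binary entropy function.

H(0.0819) = 0.4088 bits
C = 1 - 0.4088 = 0.5912 bits per symbol

This means we can reliably transmit up to 0.5912 bits of information per channel use.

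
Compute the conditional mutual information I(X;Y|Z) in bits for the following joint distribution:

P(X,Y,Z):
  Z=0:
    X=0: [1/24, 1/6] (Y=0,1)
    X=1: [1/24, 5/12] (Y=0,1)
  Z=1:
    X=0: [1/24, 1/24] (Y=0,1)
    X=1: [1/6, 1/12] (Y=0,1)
0.0158 bits

Conditional mutual information: I(X;Y|Z) = H(X|Z) + H(Y|Z) - H(X,Y|Z)

H(Z) = 0.9183
H(X,Z) = 1.7861 → H(X|Z) = 0.8678
H(Y,Z) = 1.5988 → H(Y|Z) = 0.6805
H(X,Y,Z) = 2.4508 → H(X,Y|Z) = 1.5325

I(X;Y|Z) = 0.8678 + 0.6805 - 1.5325 = 0.0158 bits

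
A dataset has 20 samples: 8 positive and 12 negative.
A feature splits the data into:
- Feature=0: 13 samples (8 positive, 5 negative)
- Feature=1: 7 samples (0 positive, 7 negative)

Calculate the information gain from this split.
0.3461 bits

Information Gain = H(Y) - H(Y|Feature)

Before split:
P(positive) = 8/20 = 0.4000
H(Y) = 0.9710 bits

After split:
Feature=0: H = 0.9612 bits (weight = 13/20)
Feature=1: H = 0.0000 bits (weight = 7/20)
H(Y|Feature) = (13/20)×0.9612 + (7/20)×0.0000 = 0.6248 bits

Information Gain = 0.9710 - 0.6248 = 0.3461 bits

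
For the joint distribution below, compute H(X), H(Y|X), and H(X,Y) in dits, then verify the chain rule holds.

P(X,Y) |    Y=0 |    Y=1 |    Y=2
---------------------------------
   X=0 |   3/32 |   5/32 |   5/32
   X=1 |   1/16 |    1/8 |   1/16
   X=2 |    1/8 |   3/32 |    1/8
H(X,Y) = 0.9339, H(X) = 0.4689, H(Y|X) = 0.4650 (all in dits)

Chain rule: H(X,Y) = H(X) + H(Y|X)

Left side — joint entropy directly:
H(X,Y) = -Σ p(x,y) log p(x,y) = 0.9339 dits

Right side — compute H(Y|X) from the conditional distributions:
P(X) = (13/32, 1/4, 11/32), so H(X) = 0.4689 dits
H(Y|X) = Σ_x P(X=x) · H(Y|X=x):
  P(Y|X=0) = (3/13, 5/13, 5/13), H(Y|X=0) = 0.4662, weight P(X=0) = 13/32
  P(Y|X=1) = (1/4, 1/2, 1/4), H(Y|X=1) = 0.4515, weight P(X=1) = 1/4
  P(Y|X=2) = (4/11, 3/11, 4/11), H(Y|X=2) = 0.4734, weight P(X=2) = 11/32
H(Y|X) = 0.4650 dits

H(X) + H(Y|X) = 0.4689 + 0.4650 = 0.9339 dits

Both sides equal 0.9339 dits. ✓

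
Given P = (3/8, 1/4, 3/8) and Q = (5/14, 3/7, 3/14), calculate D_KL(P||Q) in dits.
0.0406 dits

KL divergence: D_KL(P||Q) = Σ p(x) log(p(x)/q(x))

Computing term by term:
  x=0: 3/8 × log_10[(3/8)/(5/14)] = 3/8 × 0.0212 = 0.0079
  x=1: 1/4 × log_10[(1/4)/(3/7)] = 1/4 × -0.2341 = -0.0585
  x=2: 3/8 × log_10[(3/8)/(3/14)] = 3/8 × 0.2430 = 0.0911

D_KL(P||Q) = 0.0406 dits

Note: KL divergence is always non-negative and equals 0 iff P = Q.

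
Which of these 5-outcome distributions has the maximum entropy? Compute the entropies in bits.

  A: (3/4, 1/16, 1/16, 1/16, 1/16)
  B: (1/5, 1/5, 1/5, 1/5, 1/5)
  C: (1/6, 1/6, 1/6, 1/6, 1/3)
B

For a discrete distribution over n outcomes, entropy is maximized by the uniform distribution.

Computing entropies:
H(A) = 1.3113 bits
H(B) = 2.3219 bits
H(C) = 2.2516 bits

The uniform distribution (where all probabilities equal 1/5) achieves the maximum entropy of log_2(5) = 2.3219 bits.

Distribution B has the highest entropy.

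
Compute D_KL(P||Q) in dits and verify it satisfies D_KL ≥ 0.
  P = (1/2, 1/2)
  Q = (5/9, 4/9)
0.0027 dits

KL divergence satisfies the Gibbs inequality: D_KL(P||Q) ≥ 0 for all distributions P, Q.

D_KL(P||Q) = Σ p(x) log(p(x)/q(x))
Term by term:
  x=0: 1/2 × log_10[(1/2)/(5/9)] = -0.0229
  x=1: 1/2 × log_10[(1/2)/(4/9)] = 0.0256
D_KL(P||Q) = 0.0027 dits

D_KL(P||Q) = 0.0027 ≥ 0 ✓

This non-negativity is a fundamental property: relative entropy cannot be negative because it measures how different Q is from P.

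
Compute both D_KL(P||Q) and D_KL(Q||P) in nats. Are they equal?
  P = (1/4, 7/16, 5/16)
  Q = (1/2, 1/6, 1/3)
D_KL(P||Q) = 0.2288, D_KL(Q||P) = 0.2072

KL divergence is not symmetric: D_KL(P||Q) ≠ D_KL(Q||P) in general.

D_KL(P||Q) = 0.2288 nats
D_KL(Q||P) = 0.2072 nats

No, they are not equal!

This asymmetry is why KL divergence is not a true distance metric.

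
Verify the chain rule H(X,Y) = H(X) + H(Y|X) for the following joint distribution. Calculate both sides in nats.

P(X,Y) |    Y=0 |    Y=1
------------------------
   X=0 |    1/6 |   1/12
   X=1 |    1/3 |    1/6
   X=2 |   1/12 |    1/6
H(X,Y) = 1.6762, H(X) = 1.0397, H(Y|X) = 0.6365 (all in nats)

Chain rule: H(X,Y) = H(X) + H(Y|X)

Left side — joint entropy directly:
H(X,Y) = -Σ p(x,y) log p(x,y) = 1.6762 nats

Right side — compute H(Y|X) from the conditional distributions:
P(X) = (1/4, 1/2, 1/4), so H(X) = 1.0397 nats
H(Y|X) = Σ_x P(X=x) · H(Y|X=x):
  P(Y|X=0) = (2/3, 1/3), H(Y|X=0) = 0.6365, weight P(X=0) = 1/4
  P(Y|X=1) = (2/3, 1/3), H(Y|X=1) = 0.6365, weight P(X=1) = 1/2
  P(Y|X=2) = (1/3, 2/3), H(Y|X=2) = 0.6365, weight P(X=2) = 1/4
H(Y|X) = 0.6365 nats

H(X) + H(Y|X) = 1.0397 + 0.6365 = 1.6762 nats

Both sides equal 1.6762 nats. ✓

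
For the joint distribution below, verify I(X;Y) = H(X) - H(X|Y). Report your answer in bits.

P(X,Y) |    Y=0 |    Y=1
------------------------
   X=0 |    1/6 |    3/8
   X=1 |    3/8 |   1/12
I(X;Y) = 0.1991 bits

Mutual information has multiple equivalent forms:
- I(X;Y) = H(X) - H(X|Y)
- I(X;Y) = H(Y) - H(Y|X)
- I(X;Y) = H(X) + H(Y) - H(X,Y)

Computing all quantities:
H(X) = 0.9950, H(Y) = 0.9950, H(X,Y) = 1.7909
H(X|Y) = 0.7959, H(Y|X) = 0.7959

Verification:
H(X) - H(X|Y) = 0.9950 - 0.7959 = 0.1991
H(Y) - H(Y|X) = 0.9950 - 0.7959 = 0.1991
H(X) + H(Y) - H(X,Y) = 0.9950 + 0.9950 - 1.7909 = 0.1991

All forms give I(X;Y) = 0.1991 bits. ✓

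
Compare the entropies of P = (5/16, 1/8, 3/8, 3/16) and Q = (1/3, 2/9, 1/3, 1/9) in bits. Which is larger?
Q

Computing entropies in bits:
H(P) = 1.8829
H(Q) = 1.8911

Distribution Q has higher entropy.

Intuition: The distribution closer to uniform (more spread out) has higher entropy.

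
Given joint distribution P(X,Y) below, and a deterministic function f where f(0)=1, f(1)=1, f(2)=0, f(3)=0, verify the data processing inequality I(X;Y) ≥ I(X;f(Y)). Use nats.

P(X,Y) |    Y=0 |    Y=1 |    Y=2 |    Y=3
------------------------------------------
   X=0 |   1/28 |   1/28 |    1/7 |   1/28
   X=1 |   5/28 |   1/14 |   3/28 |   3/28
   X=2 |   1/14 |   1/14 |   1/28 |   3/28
I(X;Y) = 0.0857, I(X;f(Y)) = 0.0225, inequality holds: 0.0857 ≥ 0.0225

Data Processing Inequality: For any Markov chain X → Y → Z, we have I(X;Y) ≥ I(X;Z).

Here Z = f(Y) is a deterministic function of Y, forming X → Y → Z.

Original I(X;Y) = 0.0857 nats

After applying f:
P(X,Z) where Z=f(Y):
- P(X,Z=0) = P(X,Y=2) + P(X,Y=3)
- P(X,Z=1) = P(X,Y=0) + P(X,Y=1)

I(X;Z) = I(X;f(Y)) = 0.0225 nats

Verification: 0.0857 ≥ 0.0225 ✓

Information cannot be created by processing; the function f can only lose information about X.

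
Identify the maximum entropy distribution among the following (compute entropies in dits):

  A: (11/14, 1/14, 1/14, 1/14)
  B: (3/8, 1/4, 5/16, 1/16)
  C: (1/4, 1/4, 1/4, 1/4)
C

For a discrete distribution over n outcomes, entropy is maximized by the uniform distribution.

Computing entropies:
H(A) = 0.3279 dits
H(B) = 0.5434 dits
H(C) = 0.6021 dits

The uniform distribution (where all probabilities equal 1/4) achieves the maximum entropy of log_10(4) = 0.6021 dits.

Distribution C has the highest entropy.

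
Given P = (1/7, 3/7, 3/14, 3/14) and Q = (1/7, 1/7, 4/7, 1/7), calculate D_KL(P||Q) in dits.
0.1509 dits

KL divergence: D_KL(P||Q) = Σ p(x) log(p(x)/q(x))

Computing term by term:
  x=0: 1/7 × log_10[(1/7)/(1/7)] = 1/7 × 0.0000 = 0.0000
  x=1: 3/7 × log_10[(3/7)/(1/7)] = 3/7 × 0.4771 = 0.2045
  x=2: 3/14 × log_10[(3/14)/(4/7)] = 3/14 × -0.4260 = -0.0913
  x=3: 3/14 × log_10[(3/14)/(1/7)] = 3/14 × 0.1761 = 0.0377

D_KL(P||Q) = 0.1509 dits

Note: KL divergence is always non-negative and equals 0 iff P = Q.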